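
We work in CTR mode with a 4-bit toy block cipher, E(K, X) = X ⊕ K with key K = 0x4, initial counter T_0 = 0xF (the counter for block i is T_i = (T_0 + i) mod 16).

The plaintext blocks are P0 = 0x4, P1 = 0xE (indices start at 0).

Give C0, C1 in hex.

CTR encryption: S_i = E(K, T_i) where T_i is the counter for block i; C_i = P_i ⊕ S_i.
C0: T = 0xF, S = E(K, T) = 0xB; 0x4 ⊕ 0xB = 0xF.
C1: T = 0x0, S = E(K, T) = 0x4; 0xE ⊕ 0x4 = 0xA.

C0 = 0xF, C1 = 0xA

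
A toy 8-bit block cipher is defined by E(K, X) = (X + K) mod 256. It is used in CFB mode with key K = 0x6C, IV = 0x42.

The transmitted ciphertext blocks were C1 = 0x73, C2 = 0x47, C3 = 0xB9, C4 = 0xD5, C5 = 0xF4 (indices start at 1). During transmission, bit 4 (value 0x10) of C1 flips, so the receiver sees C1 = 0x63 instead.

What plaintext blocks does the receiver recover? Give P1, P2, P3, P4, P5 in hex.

P1 = 0xCD, P2 = 0x88, P3 = 0x0A, P4 = 0xF0, P5 = 0xB5

CFB decryption: P_i = C_i ⊕ E(K, C_{i−1}), with C_{0} = IV.
Only C1 changed, to 0x63. In CFB, a change in C_i flips the same bit in P_i and garbles P_{i+1}. Decrypting the received ciphertext:
P1: E(K, 0x42) = 0xAE; 0x63 ⊕ 0xAE = 0xCD.
P2: E(K, 0x63) = 0xCF; 0x47 ⊕ 0xCF = 0x88.
P3: E(K, 0x47) = 0xB3; 0xB9 ⊕ 0xB3 = 0x0A.
P4: E(K, 0xB9) = 0x25; 0xD5 ⊕ 0x25 = 0xF0.
P5: E(K, 0xD5) = 0x41; 0xF4 ⊕ 0x41 = 0xB5.
Blocks that differ from the original plaintext: P1, P2.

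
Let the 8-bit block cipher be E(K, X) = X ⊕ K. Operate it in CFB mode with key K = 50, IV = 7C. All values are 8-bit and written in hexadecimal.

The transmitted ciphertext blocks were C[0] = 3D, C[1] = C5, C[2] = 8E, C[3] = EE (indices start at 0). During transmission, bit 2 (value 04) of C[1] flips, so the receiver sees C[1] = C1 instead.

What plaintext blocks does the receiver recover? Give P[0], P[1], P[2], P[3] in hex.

P[0] = 11, P[1] = AC, P[2] = 1F, P[3] = 30

CFB decryption: P_i = C_i ⊕ E(K, C_{i−1}), with C_{−1} = IV.
Only C[1] changed, to C1. In CFB, a change in C_i flips the same bit in P_i and garbles P_{i+1}. Decrypting the received ciphertext:
P[0]: E(K, 7C) = 2C; 3D ⊕ 2C = 11.
P[1]: E(K, 3D) = 6D; C1 ⊕ 6D = AC.
P[2]: E(K, C1) = 91; 8E ⊕ 91 = 1F.
P[3]: E(K, 8E) = DE; EE ⊕ DE = 30.
Blocks that differ from the original plaintext: P[1], P[2].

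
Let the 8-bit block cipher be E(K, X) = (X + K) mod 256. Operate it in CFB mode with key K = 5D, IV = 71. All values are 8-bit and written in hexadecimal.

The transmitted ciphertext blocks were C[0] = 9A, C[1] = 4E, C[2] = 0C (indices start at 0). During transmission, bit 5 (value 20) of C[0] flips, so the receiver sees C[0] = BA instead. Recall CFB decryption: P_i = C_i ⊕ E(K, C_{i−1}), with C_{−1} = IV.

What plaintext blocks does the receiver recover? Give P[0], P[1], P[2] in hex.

P[0] = 74, P[1] = 59, P[2] = A7

Only C[0] changed, to BA. In CFB, a change in C_i flips the same bit in P_i and garbles P_{i+1}. Decrypting the received ciphertext:
P[0]: E(K, 71) = CE; BA ⊕ CE = 74.
P[1]: E(K, BA) = 17; 4E ⊕ 17 = 59.
P[2]: E(K, 4E) = AB; 0C ⊕ AB = A7.
Blocks that differ from the original plaintext: P[0], P[1].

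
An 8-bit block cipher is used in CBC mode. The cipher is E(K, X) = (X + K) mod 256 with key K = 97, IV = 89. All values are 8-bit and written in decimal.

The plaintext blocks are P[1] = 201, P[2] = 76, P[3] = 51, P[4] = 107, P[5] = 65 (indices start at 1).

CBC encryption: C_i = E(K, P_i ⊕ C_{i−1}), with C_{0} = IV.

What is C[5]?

C[1]: P[1] ⊕ 89 = 144; E(K, 144) = 241.
C[2]: P[2] ⊕ 241 = 189; E(K, 189) = 30.
C[3]: P[3] ⊕ 30 = 45; E(K, 45) = 142.
C[4]: P[4] ⊕ 142 = 229; E(K, 229) = 70.
C[5]: P[5] ⊕ 70 = 7; E(K, 7) = 104.

C[5] = 104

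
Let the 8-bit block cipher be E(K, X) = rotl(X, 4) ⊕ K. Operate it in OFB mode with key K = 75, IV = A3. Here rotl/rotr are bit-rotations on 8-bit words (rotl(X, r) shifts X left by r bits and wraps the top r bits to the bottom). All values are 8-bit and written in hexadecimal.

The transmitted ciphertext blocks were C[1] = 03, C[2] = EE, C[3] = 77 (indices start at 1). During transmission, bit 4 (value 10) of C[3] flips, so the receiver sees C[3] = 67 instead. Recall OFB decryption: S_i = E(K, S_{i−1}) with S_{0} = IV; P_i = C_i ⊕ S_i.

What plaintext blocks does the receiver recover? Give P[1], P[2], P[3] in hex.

P[1] = 4C, P[2] = 6F, P[3] = 0A

Only C[3] changed, to 67. In OFB, a change in C_i flips the same bit in P_i only; the keystream is unaffected. Decrypting the received ciphertext:
P[1]: S = E(K, A3) = 4F; 03 ⊕ 4F = 4C.
P[2]: S = E(K, 4F) = 81; EE ⊕ 81 = 6F.
P[3]: S = E(K, 81) = 6D; 67 ⊕ 6D = 0A.
Blocks that differ from the original plaintext: P[3].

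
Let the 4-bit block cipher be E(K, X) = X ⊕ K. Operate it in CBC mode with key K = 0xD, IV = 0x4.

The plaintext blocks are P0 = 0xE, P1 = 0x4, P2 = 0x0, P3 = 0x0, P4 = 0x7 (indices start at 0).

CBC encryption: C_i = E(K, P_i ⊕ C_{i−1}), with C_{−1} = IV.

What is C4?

C4 = 0x4

C0: P0 ⊕ 0x4 = 0xA; E(K, 0xA) = 0x7.
C1: P1 ⊕ 0x7 = 0x3; E(K, 0x3) = 0xE.
C2: P2 ⊕ 0xE = 0xE; E(K, 0xE) = 0x3.
C3: P3 ⊕ 0x3 = 0x3; E(K, 0x3) = 0xE.
C4: P4 ⊕ 0xE = 0x9; E(K, 0x9) = 0x4.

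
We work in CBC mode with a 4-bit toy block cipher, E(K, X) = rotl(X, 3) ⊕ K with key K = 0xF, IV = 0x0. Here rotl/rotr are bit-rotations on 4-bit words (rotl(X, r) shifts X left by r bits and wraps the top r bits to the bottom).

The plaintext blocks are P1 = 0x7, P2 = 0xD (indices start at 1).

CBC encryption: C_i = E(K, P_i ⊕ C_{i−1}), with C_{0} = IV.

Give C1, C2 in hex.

C1: P1 ⊕ 0x0 = 0x7; E(K, 0x7) = 0x4.
C2: P2 ⊕ 0x4 = 0x9; E(K, 0x9) = 0x3.

C1 = 0x4, C2 = 0x3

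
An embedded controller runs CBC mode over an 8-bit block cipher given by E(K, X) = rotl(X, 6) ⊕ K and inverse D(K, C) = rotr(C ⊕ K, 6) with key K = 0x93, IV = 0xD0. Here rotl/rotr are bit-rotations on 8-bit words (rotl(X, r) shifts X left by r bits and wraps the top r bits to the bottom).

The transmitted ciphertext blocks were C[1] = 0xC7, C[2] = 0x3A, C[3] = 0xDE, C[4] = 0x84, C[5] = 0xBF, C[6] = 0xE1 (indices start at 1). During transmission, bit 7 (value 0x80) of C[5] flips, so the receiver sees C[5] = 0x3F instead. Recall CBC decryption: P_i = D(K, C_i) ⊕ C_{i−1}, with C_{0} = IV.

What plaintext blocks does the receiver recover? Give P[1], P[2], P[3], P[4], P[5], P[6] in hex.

Only C[5] changed, to 0x3F. In CBC, a change in C_i garbles P_i and flips the same bit in P_{i+1}. Decrypting the received ciphertext:
P[1]: D(K, 0xC7) = 0x51; 0x51 ⊕ 0xD0 = 0x81.
P[2]: D(K, 0x3A) = 0xA6; 0xA6 ⊕ 0xC7 = 0x61.
P[3]: D(K, 0xDE) = 0x35; 0x35 ⊕ 0x3A = 0x0F.
P[4]: D(K, 0x84) = 0x5C; 0x5C ⊕ 0xDE = 0x82.
P[5]: D(K, 0x3F) = 0xB2; 0xB2 ⊕ 0x84 = 0x36.
P[6]: D(K, 0xE1) = 0xC9; 0xC9 ⊕ 0x3F = 0xF6.
Blocks that differ from the original plaintext: P[5], P[6].

P[1] = 0x81, P[2] = 0x61, P[3] = 0x0F, P[4] = 0x82, P[5] = 0x36, P[6] = 0xF6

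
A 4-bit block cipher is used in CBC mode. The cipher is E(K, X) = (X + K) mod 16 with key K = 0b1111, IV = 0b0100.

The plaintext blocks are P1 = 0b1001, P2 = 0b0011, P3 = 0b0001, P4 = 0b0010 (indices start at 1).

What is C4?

CBC encryption: C_i = E(K, P_i ⊕ C_{i−1}), with C_{0} = IV.
C1: P1 ⊕ 0b0100 = 0b1101; E(K, 0b1101) = 0b1100.
C2: P2 ⊕ 0b1100 = 0b1111; E(K, 0b1111) = 0b1110.
C3: P3 ⊕ 0b1110 = 0b1111; E(K, 0b1111) = 0b1110.
C4: P4 ⊕ 0b1110 = 0b1100; E(K, 0b1100) = 0b1011.

C4 = 0b1011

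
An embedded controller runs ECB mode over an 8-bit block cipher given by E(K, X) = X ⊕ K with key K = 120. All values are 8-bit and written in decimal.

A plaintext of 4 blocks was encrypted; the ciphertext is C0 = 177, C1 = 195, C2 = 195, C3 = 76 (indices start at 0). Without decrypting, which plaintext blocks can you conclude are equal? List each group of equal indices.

ECB encrypts each block independently with the same key, so equal ciphertext blocks imply equal plaintext blocks.
C1 = C2 = 195, so P1 = P2.

P1 = P2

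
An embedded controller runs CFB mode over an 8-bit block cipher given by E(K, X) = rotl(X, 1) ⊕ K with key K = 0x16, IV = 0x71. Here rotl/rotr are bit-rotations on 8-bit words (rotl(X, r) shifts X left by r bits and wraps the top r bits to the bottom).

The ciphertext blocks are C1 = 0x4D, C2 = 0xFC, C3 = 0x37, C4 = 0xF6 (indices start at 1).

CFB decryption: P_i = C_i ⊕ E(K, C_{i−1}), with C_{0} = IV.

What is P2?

P2 = 0x70

P2: E(K, 0x4D) = 0x8C; 0xFC ⊕ 0x8C = 0x70.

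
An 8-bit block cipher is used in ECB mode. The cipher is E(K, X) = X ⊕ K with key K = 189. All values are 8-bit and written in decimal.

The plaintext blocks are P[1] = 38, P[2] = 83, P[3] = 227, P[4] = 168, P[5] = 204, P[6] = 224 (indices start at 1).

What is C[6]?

ECB encryption: C_i = E(K, P_i).
C[6]: E(K, 224) = 93.

C[6] = 93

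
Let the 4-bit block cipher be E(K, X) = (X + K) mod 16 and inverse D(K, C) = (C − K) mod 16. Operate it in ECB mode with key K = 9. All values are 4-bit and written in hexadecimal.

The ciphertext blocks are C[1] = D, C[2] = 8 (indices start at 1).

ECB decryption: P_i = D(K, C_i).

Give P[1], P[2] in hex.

P[1]: D(K, D) = 4.
P[2]: D(K, 8) = F.

P[1] = 4, P[2] = F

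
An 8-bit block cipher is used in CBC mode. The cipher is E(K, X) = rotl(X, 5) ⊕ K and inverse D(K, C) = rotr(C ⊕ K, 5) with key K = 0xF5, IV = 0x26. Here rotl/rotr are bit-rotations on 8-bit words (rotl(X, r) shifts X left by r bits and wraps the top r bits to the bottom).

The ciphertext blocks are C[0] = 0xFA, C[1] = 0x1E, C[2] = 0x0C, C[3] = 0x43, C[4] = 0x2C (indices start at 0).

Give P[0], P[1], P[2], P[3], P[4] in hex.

CBC decryption: P_i = D(K, C_i) ⊕ C_{i−1}, with C_{−1} = IV.
P[0]: D(K, 0xFA) = 0x78; 0x78 ⊕ 0x26 = 0x5E.
P[1]: D(K, 0x1E) = 0x5F; 0x5F ⊕ 0xFA = 0xA5.
P[2]: D(K, 0x0C) = 0xCF; 0xCF ⊕ 0x1E = 0xD1.
P[3]: D(K, 0x43) = 0xB5; 0xB5 ⊕ 0x0C = 0xB9.
P[4]: D(K, 0x2C) = 0xCE; 0xCE ⊕ 0x43 = 0x8D.

P[0] = 0x5E, P[1] = 0xA5, P[2] = 0xD1, P[3] = 0xB9, P[4] = 0x8D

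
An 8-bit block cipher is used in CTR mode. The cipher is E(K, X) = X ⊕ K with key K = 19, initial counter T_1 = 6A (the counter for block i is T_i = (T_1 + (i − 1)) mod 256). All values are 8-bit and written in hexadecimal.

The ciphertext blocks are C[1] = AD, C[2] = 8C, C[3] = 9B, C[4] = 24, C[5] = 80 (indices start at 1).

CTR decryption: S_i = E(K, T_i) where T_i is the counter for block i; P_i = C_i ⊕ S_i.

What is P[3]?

P[3] = EE

P[3]: T = 6C, S = E(K, T) = 75; 9B ⊕ 75 = EE.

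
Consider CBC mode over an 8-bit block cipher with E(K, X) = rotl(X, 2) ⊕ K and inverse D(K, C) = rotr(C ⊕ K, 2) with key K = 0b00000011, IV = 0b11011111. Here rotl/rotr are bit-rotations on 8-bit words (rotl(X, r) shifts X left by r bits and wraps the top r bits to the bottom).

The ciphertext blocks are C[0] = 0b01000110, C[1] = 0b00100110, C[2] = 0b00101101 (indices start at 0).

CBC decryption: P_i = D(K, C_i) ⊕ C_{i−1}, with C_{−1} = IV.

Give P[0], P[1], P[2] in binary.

P[0] = 0b10001110, P[1] = 0b00001111, P[2] = 0b10101101

P[0]: D(K, 0b01000110) = 0b01010001; 0b01010001 ⊕ 0b11011111 = 0b10001110.
P[1]: D(K, 0b00100110) = 0b01001001; 0b01001001 ⊕ 0b01000110 = 0b00001111.
P[2]: D(K, 0b00101101) = 0b10001011; 0b10001011 ⊕ 0b00100110 = 0b10101101.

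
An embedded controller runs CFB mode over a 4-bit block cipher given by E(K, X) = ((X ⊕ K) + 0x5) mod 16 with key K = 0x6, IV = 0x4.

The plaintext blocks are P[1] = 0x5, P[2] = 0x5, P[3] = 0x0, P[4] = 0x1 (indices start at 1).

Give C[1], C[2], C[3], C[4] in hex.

C[1] = 0x2, C[2] = 0xC, C[3] = 0xF, C[4] = 0xF

CFB encryption: C_i = P_i ⊕ E(K, C_{i−1}), with C_{0} = IV.
C[1]: E(K, 0x4) = 0x7; 0x5 ⊕ 0x7 = 0x2.
C[2]: E(K, 0x2) = 0x9; 0x5 ⊕ 0x9 = 0xC.
C[3]: E(K, 0xC) = 0xF; 0x0 ⊕ 0xF = 0xF.
C[4]: E(K, 0xF) = 0xE; 0x1 ⊕ 0xE = 0xF.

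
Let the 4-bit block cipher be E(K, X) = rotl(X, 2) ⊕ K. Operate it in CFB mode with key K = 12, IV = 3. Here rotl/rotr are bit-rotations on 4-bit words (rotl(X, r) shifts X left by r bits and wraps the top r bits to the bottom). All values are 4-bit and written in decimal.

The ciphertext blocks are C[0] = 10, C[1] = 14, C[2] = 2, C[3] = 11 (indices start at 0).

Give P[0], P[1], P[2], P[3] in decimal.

CFB decryption: P_i = C_i ⊕ E(K, C_{i−1}), with C_{−1} = IV.
P[0]: E(K, 3) = 0; 10 ⊕ 0 = 10.
P[1]: E(K, 10) = 6; 14 ⊕ 6 = 8.
P[2]: E(K, 14) = 7; 2 ⊕ 7 = 5.
P[3]: E(K, 2) = 4; 11 ⊕ 4 = 15.

P[0] = 10, P[1] = 8, P[2] = 5, P[3] = 15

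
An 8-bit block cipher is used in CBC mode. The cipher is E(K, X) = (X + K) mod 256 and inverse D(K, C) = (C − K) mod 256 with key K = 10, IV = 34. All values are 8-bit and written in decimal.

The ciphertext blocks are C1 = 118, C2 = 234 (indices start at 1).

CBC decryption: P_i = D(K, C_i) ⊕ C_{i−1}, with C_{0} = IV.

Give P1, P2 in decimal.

P1 = 78, P2 = 150

P1: D(K, 118) = 108; 108 ⊕ 34 = 78.
P2: D(K, 234) = 224; 224 ⊕ 118 = 150.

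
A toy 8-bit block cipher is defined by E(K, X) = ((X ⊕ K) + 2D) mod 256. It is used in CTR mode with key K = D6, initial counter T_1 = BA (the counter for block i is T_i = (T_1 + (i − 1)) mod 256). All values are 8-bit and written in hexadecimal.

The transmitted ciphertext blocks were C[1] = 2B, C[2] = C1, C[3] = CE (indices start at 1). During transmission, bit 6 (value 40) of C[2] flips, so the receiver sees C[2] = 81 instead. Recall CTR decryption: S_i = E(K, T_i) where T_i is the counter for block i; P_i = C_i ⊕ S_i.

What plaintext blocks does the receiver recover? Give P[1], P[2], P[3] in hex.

Only C[2] changed, to 81. In CTR, a change in C_i flips the same bit in P_i only; the keystream is unaffected. Decrypting the received ciphertext:
P[1]: T = BA, S = E(K, T) = 99; 2B ⊕ 99 = B2.
P[2]: T = BB, S = E(K, T) = 9A; 81 ⊕ 9A = 1B.
P[3]: T = BC, S = E(K, T) = 97; CE ⊕ 97 = 59.
Blocks that differ from the original plaintext: P[2].

P[1] = B2, P[2] = 1B, P[3] = 59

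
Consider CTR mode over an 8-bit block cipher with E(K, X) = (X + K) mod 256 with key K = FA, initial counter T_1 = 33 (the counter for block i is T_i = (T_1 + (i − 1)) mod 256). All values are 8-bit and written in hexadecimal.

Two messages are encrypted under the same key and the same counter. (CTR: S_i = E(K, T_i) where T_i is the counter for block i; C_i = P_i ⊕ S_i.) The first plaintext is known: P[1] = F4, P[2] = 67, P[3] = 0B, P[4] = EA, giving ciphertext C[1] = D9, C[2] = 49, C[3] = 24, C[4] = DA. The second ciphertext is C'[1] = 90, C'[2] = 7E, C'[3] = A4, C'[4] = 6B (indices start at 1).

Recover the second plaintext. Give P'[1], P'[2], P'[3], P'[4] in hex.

P'[1] = BD, P'[2] = 50, P'[3] = 8B, P'[4] = 5B

In CTR with a reused counter, both messages share the same keystream S_i, so C_i ⊕ C'_i = P_i ⊕ P'_i and thus P'_i = P_i ⊕ C_i ⊕ C'_i.
P'[1]: F4 ⊕ D9 ⊕ 90 = BD.
P'[2]: 67 ⊕ 49 ⊕ 7E = 50.
P'[3]: 0B ⊕ 24 ⊕ A4 = 8B.
P'[4]: EA ⊕ DA ⊕ 6B = 5B.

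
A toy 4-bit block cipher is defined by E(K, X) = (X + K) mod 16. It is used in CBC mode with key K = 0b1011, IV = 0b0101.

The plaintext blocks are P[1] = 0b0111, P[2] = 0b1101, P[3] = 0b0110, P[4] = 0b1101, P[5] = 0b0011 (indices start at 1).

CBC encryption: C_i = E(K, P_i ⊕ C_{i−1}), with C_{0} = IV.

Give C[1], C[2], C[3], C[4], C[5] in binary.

C[1] = 0b1101, C[2] = 0b1011, C[3] = 0b1000, C[4] = 0b0000, C[5] = 0b1110

C[1]: P[1] ⊕ 0b0101 = 0b0010; E(K, 0b0010) = 0b1101.
C[2]: P[2] ⊕ 0b1101 = 0b0000; E(K, 0b0000) = 0b1011.
C[3]: P[3] ⊕ 0b1011 = 0b1101; E(K, 0b1101) = 0b1000.
C[4]: P[4] ⊕ 0b1000 = 0b0101; E(K, 0b0101) = 0b0000.
C[5]: P[5] ⊕ 0b0000 = 0b0011; E(K, 0b0011) = 0b1110.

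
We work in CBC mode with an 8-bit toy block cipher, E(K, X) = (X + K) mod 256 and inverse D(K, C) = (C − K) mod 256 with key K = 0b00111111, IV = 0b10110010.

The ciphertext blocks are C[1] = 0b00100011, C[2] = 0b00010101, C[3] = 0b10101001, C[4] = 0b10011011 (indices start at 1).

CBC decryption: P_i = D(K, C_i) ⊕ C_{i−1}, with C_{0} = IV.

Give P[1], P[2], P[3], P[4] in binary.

P[1]: D(K, 0b00100011) = 0b11100100; 0b11100100 ⊕ 0b10110010 = 0b01010110.
P[2]: D(K, 0b00010101) = 0b11010110; 0b11010110 ⊕ 0b00100011 = 0b11110101.
P[3]: D(K, 0b10101001) = 0b01101010; 0b01101010 ⊕ 0b00010101 = 0b01111111.
P[4]: D(K, 0b10011011) = 0b01011100; 0b01011100 ⊕ 0b10101001 = 0b11110101.

P[1] = 0b01010110, P[2] = 0b11110101, P[3] = 0b01111111, P[4] = 0b11110101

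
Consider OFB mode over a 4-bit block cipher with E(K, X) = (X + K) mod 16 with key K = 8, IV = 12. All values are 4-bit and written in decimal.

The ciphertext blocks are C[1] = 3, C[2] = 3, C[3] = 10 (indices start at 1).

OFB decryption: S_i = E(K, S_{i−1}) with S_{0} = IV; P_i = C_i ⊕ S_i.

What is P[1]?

P[1]: S = E(K, 12) = 4; 3 ⊕ 4 = 7.

P[1] = 7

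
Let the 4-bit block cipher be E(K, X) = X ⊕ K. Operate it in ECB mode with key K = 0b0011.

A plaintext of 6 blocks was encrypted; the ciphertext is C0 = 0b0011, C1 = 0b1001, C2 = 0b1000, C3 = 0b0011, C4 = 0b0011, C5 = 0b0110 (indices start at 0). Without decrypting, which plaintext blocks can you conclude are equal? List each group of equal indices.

P0 = P3 = P4

ECB encrypts each block independently with the same key, so equal ciphertext blocks imply equal plaintext blocks.
C0 = C3 = C4 = 0b0011, so P0 = P3 = P4.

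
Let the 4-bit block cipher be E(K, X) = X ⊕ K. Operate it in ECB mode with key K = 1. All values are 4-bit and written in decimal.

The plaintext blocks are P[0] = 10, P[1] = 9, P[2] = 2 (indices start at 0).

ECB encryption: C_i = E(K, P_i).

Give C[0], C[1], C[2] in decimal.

C[0] = 11, C[1] = 8, C[2] = 3

C[0]: E(K, 10) = 11.
C[1]: E(K, 9) = 8.
C[2]: E(K, 2) = 3.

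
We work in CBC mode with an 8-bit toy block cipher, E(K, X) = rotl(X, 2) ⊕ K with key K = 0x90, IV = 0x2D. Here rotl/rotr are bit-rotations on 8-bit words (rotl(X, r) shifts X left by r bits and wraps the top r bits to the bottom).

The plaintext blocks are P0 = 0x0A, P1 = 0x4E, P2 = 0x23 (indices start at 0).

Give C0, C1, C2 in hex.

C0 = 0x0C, C1 = 0x99, C2 = 0x7A

CBC encryption: C_i = E(K, P_i ⊕ C_{i−1}), with C_{−1} = IV.
C0: P0 ⊕ 0x2D = 0x27; E(K, 0x27) = 0x0C.
C1: P1 ⊕ 0x0C = 0x42; E(K, 0x42) = 0x99.
C2: P2 ⊕ 0x99 = 0xBA; E(K, 0xBA) = 0x7A.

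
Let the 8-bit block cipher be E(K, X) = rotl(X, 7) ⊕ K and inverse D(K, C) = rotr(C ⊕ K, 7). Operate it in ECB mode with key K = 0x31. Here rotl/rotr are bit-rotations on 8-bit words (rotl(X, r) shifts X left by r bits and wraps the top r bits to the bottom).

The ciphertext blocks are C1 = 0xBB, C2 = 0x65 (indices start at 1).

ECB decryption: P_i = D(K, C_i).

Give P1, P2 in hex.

P1 = 0x15, P2 = 0xA8

P1: D(K, 0xBB) = 0x15.
P2: D(K, 0x65) = 0xA8.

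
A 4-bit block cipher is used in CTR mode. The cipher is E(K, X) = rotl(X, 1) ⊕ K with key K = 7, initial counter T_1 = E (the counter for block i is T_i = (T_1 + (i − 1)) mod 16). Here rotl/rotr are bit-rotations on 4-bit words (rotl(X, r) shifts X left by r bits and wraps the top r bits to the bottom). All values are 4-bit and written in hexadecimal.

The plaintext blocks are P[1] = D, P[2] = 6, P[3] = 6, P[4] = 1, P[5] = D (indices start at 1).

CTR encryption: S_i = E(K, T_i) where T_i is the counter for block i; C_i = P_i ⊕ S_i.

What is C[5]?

C[1]: T = E, S = E(K, T) = A; D ⊕ A = 7.
C[2]: T = F, S = E(K, T) = 8; 6 ⊕ 8 = E.
C[3]: T = 0, S = E(K, T) = 7; 6 ⊕ 7 = 1.
C[4]: T = 1, S = E(K, T) = 5; 1 ⊕ 5 = 4.
C[5]: T = 2, S = E(K, T) = 3; D ⊕ 3 = E.

C[5] = E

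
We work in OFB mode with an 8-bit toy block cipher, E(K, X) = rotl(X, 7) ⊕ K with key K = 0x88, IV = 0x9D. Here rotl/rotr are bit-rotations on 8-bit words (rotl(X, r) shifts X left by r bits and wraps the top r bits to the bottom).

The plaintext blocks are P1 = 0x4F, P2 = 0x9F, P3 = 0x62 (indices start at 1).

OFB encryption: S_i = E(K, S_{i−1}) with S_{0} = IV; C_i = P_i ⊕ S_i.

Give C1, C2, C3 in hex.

C1: S = E(K, 0x9D) = 0x46; 0x4F ⊕ 0x46 = 0x09.
C2: S = E(K, 0x46) = 0xAB; 0x9F ⊕ 0xAB = 0x34.
C3: S = E(K, 0xAB) = 0x5D; 0x62 ⊕ 0x5D = 0x3F.

C1 = 0x09, C2 = 0x34, C3 = 0x3F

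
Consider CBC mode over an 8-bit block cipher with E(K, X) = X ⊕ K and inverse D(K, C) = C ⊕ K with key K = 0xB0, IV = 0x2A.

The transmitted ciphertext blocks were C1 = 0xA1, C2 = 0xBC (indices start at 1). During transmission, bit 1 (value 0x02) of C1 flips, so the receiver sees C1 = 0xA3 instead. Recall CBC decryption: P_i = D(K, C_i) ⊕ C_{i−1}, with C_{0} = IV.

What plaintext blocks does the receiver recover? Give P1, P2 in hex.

P1 = 0x39, P2 = 0xAF

Only C1 changed, to 0xA3. In CBC, a change in C_i garbles P_i and flips the same bit in P_{i+1}. Decrypting the received ciphertext:
P1: D(K, 0xA3) = 0x13; 0x13 ⊕ 0x2A = 0x39.
P2: D(K, 0xBC) = 0x0C; 0x0C ⊕ 0xA3 = 0xAF.
Blocks that differ from the original plaintext: P1, P2.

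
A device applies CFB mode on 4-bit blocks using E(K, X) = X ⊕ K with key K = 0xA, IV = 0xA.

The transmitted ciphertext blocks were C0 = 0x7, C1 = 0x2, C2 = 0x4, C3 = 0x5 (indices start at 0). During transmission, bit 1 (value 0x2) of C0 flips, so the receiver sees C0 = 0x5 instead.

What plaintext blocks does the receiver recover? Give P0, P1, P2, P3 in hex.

P0 = 0x5, P1 = 0xD, P2 = 0xC, P3 = 0xB

CFB decryption: P_i = C_i ⊕ E(K, C_{i−1}), with C_{−1} = IV.
Only C0 changed, to 0x5. In CFB, a change in C_i flips the same bit in P_i and garbles P_{i+1}. Decrypting the received ciphertext:
P0: E(K, 0xA) = 0x0; 0x5 ⊕ 0x0 = 0x5.
P1: E(K, 0x5) = 0xF; 0x2 ⊕ 0xF = 0xD.
P2: E(K, 0x2) = 0x8; 0x4 ⊕ 0x8 = 0xC.
P3: E(K, 0x4) = 0xE; 0x5 ⊕ 0xE = 0xB.
Blocks that differ from the original plaintext: P0, P1.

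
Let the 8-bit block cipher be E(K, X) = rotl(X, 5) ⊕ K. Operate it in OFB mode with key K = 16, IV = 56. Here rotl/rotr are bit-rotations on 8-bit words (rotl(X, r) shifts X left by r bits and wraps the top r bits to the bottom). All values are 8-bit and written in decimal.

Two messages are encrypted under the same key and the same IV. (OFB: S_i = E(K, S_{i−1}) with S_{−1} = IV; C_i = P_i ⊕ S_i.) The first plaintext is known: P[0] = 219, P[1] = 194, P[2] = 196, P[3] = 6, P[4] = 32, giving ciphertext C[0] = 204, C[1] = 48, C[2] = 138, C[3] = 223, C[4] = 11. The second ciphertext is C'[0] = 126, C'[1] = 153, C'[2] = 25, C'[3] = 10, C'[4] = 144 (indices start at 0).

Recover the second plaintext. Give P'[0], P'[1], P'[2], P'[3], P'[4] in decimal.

In OFB with a reused IV, both messages share the same keystream S_i, so C_i ⊕ C'_i = P_i ⊕ P'_i and thus P'_i = P_i ⊕ C_i ⊕ C'_i.
P'[0]: 219 ⊕ 204 ⊕ 126 = 105.
P'[1]: 194 ⊕ 48 ⊕ 153 = 107.
P'[2]: 196 ⊕ 138 ⊕ 25 = 87.
P'[3]: 6 ⊕ 223 ⊕ 10 = 211.
P'[4]: 32 ⊕ 11 ⊕ 144 = 187.

P'[0] = 105, P'[1] = 107, P'[2] = 87, P'[3] = 211, P'[4] = 187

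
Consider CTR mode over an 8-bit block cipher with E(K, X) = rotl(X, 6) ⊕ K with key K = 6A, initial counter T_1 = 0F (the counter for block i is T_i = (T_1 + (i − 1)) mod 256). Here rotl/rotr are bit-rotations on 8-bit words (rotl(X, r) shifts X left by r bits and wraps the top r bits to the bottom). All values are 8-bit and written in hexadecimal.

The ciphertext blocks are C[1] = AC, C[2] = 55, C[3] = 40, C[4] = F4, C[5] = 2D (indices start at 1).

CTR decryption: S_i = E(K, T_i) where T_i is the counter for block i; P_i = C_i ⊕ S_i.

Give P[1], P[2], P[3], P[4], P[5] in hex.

P[1] = 05, P[2] = 3B, P[3] = 6E, P[4] = 1A, P[5] = 83

P[1]: T = 0F, S = E(K, T) = A9; AC ⊕ A9 = 05.
P[2]: T = 10, S = E(K, T) = 6E; 55 ⊕ 6E = 3B.
P[3]: T = 11, S = E(K, T) = 2E; 40 ⊕ 2E = 6E.
P[4]: T = 12, S = E(K, T) = EE; F4 ⊕ EE = 1A.
P[5]: T = 13, S = E(K, T) = AE; 2D ⊕ AE = 83.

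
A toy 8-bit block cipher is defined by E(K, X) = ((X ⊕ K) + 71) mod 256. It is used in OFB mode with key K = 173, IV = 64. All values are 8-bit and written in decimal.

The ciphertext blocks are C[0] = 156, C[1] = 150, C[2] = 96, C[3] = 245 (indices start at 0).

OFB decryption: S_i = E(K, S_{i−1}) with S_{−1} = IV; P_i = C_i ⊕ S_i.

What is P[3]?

P[3] = 117

P[0]: S = E(K, 64) = 52; 156 ⊕ 52 = 168.
P[1]: S = E(K, 52) = 224; 150 ⊕ 224 = 118.
P[2]: S = E(K, 224) = 148; 96 ⊕ 148 = 244.
P[3]: S = E(K, 148) = 128; 245 ⊕ 128 = 117.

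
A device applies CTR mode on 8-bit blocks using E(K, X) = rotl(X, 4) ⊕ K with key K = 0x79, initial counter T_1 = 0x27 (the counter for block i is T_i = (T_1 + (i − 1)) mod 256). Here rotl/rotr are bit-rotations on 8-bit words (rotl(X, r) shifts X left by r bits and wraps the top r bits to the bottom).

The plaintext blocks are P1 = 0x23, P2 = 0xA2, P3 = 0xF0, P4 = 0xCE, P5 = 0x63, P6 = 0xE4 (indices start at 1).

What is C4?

C4 = 0x15

CTR encryption: S_i = E(K, T_i) where T_i is the counter for block i; C_i = P_i ⊕ S_i.
C1: T = 0x27, S = E(K, T) = 0x0B; 0x23 ⊕ 0x0B = 0x28.
C2: T = 0x28, S = E(K, T) = 0xFB; 0xA2 ⊕ 0xFB = 0x59.
C3: T = 0x29, S = E(K, T) = 0xEB; 0xF0 ⊕ 0xEB = 0x1B.
C4: T = 0x2A, S = E(K, T) = 0xDB; 0xCE ⊕ 0xDB = 0x15.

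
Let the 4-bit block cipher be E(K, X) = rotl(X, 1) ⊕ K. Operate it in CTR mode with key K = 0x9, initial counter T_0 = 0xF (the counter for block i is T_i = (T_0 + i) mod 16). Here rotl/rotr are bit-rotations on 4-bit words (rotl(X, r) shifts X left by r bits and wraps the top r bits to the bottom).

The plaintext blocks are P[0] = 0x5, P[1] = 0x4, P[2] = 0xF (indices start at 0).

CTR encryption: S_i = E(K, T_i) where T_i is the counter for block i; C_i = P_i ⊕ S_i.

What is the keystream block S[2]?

C[0]: T = 0xF, S = E(K, T) = 0x6; 0x5 ⊕ 0x6 = 0x3.
C[1]: T = 0x0, S = E(K, T) = 0x9; 0x4 ⊕ 0x9 = 0xD.
C[2]: T = 0x1, S = E(K, T) = 0xB; 0xF ⊕ 0xB = 0x4.
So S[2] = 0xB.

0xB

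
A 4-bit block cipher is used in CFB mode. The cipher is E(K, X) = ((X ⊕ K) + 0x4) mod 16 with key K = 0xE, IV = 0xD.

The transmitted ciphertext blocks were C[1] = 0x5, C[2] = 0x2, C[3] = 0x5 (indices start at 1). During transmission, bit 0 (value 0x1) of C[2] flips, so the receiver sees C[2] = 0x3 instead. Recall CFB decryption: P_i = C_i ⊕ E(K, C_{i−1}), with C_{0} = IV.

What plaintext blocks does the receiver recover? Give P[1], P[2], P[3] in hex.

P[1] = 0x2, P[2] = 0xC, P[3] = 0x4

Only C[2] changed, to 0x3. In CFB, a change in C_i flips the same bit in P_i and garbles P_{i+1}. Decrypting the received ciphertext:
P[1]: E(K, 0xD) = 0x7; 0x5 ⊕ 0x7 = 0x2.
P[2]: E(K, 0x5) = 0xF; 0x3 ⊕ 0xF = 0xC.
P[3]: E(K, 0x3) = 0x1; 0x5 ⊕ 0x1 = 0x4.
Blocks that differ from the original plaintext: P[2], P[3].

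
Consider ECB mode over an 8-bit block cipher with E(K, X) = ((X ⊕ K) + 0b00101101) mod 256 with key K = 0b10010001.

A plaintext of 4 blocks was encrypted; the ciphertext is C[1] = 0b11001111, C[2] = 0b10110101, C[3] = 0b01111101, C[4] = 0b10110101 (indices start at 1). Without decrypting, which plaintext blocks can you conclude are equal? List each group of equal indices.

P[2] = P[4]

ECB encrypts each block independently with the same key, so equal ciphertext blocks imply equal plaintext blocks.
C[2] = C[4] = 0b10110101, so P[2] = P[4].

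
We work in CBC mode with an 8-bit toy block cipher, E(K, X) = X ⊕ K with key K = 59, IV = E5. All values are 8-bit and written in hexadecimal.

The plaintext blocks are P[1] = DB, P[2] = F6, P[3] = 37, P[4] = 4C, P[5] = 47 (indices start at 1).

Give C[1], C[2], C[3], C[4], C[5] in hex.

CBC encryption: C_i = E(K, P_i ⊕ C_{i−1}), with C_{0} = IV.
C[1]: P[1] ⊕ E5 = 3E; E(K, 3E) = 67.
C[2]: P[2] ⊕ 67 = 91; E(K, 91) = C8.
C[3]: P[3] ⊕ C8 = FF; E(K, FF) = A6.
C[4]: P[4] ⊕ A6 = EA; E(K, EA) = B3.
C[5]: P[5] ⊕ B3 = F4; E(K, F4) = AD.

C[1] = 67, C[2] = C8, C[3] = A6, C[4] = B3, C[5] = AD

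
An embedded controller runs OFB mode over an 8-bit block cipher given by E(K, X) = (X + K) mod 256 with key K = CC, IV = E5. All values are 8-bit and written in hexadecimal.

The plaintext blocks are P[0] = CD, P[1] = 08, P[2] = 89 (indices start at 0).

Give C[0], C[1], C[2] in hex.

C[0] = 7C, C[1] = 75, C[2] = C0

OFB encryption: S_i = E(K, S_{i−1}) with S_{−1} = IV; C_i = P_i ⊕ S_i.
C[0]: S = E(K, E5) = B1; CD ⊕ B1 = 7C.
C[1]: S = E(K, B1) = 7D; 08 ⊕ 7D = 75.
C[2]: S = E(K, 7D) = 49; 89 ⊕ 49 = C0.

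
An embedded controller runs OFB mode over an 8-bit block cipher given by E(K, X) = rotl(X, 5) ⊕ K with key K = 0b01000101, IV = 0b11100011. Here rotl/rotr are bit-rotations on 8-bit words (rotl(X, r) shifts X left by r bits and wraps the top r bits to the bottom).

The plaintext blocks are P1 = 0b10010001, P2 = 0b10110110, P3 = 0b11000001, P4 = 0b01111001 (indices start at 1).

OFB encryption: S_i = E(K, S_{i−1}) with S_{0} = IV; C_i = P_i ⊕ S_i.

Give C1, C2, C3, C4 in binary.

C1: S = E(K, 0b11100011) = 0b00111001; 0b10010001 ⊕ 0b00111001 = 0b10101000.
C2: S = E(K, 0b00111001) = 0b01100010; 0b10110110 ⊕ 0b01100010 = 0b11010100.
C3: S = E(K, 0b01100010) = 0b00001001; 0b11000001 ⊕ 0b00001001 = 0b11001000.
C4: S = E(K, 0b00001001) = 0b01100100; 0b01111001 ⊕ 0b01100100 = 0b00011101.

C1 = 0b10101000, C2 = 0b11010100, C3 = 0b11001000, C4 = 0b00011101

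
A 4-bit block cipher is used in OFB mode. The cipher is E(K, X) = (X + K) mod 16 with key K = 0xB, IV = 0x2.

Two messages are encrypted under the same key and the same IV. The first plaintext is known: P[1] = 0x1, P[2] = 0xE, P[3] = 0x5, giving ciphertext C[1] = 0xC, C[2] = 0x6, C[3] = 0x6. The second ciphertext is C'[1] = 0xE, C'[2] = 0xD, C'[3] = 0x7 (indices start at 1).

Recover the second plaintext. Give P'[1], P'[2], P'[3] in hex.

In OFB with a reused IV, both messages share the same keystream S_i, so C_i ⊕ C'_i = P_i ⊕ P'_i and thus P'_i = P_i ⊕ C_i ⊕ C'_i.
P'[1]: 0x1 ⊕ 0xC ⊕ 0xE = 0x3.
P'[2]: 0xE ⊕ 0x6 ⊕ 0xD = 0x5.
P'[3]: 0x5 ⊕ 0x6 ⊕ 0x7 = 0x4.

P'[1] = 0x3, P'[2] = 0x5, P'[3] = 0x4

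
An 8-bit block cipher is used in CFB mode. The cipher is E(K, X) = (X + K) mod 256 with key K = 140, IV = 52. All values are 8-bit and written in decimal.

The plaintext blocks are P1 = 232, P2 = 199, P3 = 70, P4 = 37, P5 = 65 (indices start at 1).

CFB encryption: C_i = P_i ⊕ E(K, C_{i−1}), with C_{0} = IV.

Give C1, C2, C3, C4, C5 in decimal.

C1: E(K, 52) = 192; 232 ⊕ 192 = 40.
C2: E(K, 40) = 180; 199 ⊕ 180 = 115.
C3: E(K, 115) = 255; 70 ⊕ 255 = 185.
C4: E(K, 185) = 69; 37 ⊕ 69 = 96.
C5: E(K, 96) = 236; 65 ⊕ 236 = 173.

C1 = 40, C2 = 115, C3 = 185, C4 = 96, C5 = 173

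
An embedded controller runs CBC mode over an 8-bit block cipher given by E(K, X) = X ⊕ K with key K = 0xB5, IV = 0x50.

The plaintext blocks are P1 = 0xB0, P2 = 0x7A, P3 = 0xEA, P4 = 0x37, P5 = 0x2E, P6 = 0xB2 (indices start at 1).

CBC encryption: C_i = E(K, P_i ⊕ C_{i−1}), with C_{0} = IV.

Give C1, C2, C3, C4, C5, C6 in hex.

C1: P1 ⊕ 0x50 = 0xE0; E(K, 0xE0) = 0x55.
C2: P2 ⊕ 0x55 = 0x2F; E(K, 0x2F) = 0x9A.
C3: P3 ⊕ 0x9A = 0x70; E(K, 0x70) = 0xC5.
C4: P4 ⊕ 0xC5 = 0xF2; E(K, 0xF2) = 0x47.
C5: P5 ⊕ 0x47 = 0x69; E(K, 0x69) = 0xDC.
C6: P6 ⊕ 0xDC = 0x6E; E(K, 0x6E) = 0xDB.

C1 = 0x55, C2 = 0x9A, C3 = 0xC5, C4 = 0x47, C5 = 0xDC, C6 = 0xDB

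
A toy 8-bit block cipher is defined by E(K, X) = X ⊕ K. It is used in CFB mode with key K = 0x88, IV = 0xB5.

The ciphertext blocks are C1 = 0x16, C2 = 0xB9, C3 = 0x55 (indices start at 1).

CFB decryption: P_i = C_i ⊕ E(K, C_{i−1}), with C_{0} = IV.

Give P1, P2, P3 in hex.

P1 = 0x2B, P2 = 0x27, P3 = 0x64

P1: E(K, 0xB5) = 0x3D; 0x16 ⊕ 0x3D = 0x2B.
P2: E(K, 0x16) = 0x9E; 0xB9 ⊕ 0x9E = 0x27.
P3: E(K, 0xB9) = 0x31; 0x55 ⊕ 0x31 = 0x64.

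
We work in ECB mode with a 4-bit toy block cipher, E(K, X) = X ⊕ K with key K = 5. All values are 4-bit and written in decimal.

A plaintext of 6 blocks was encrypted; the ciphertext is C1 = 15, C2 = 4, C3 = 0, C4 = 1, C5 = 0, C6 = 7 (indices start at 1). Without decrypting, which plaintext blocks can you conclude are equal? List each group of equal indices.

ECB encrypts each block independently with the same key, so equal ciphertext blocks imply equal plaintext blocks.
C3 = C5 = 0, so P3 = P5.

P3 = P5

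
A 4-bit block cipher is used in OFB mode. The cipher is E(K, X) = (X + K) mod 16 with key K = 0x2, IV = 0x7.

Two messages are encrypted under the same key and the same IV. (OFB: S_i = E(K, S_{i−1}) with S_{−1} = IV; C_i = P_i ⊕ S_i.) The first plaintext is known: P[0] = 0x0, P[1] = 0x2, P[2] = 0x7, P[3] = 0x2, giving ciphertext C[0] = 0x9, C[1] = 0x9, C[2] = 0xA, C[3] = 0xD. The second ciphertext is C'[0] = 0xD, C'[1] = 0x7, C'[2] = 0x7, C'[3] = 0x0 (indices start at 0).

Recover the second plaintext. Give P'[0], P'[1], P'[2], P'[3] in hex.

P'[0] = 0x4, P'[1] = 0xC, P'[2] = 0xA, P'[3] = 0xF

In OFB with a reused IV, both messages share the same keystream S_i, so C_i ⊕ C'_i = P_i ⊕ P'_i and thus P'_i = P_i ⊕ C_i ⊕ C'_i.
P'[0]: 0x0 ⊕ 0x9 ⊕ 0xD = 0x4.
P'[1]: 0x2 ⊕ 0x9 ⊕ 0x7 = 0xC.
P'[2]: 0x7 ⊕ 0xA ⊕ 0x7 = 0xA.
P'[3]: 0x2 ⊕ 0xD ⊕ 0x0 = 0xF.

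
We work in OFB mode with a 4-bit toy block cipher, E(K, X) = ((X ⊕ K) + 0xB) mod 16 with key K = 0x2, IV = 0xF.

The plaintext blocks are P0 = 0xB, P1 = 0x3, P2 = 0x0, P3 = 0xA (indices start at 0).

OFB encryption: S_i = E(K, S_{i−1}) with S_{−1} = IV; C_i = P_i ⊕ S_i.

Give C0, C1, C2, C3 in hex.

C0: S = E(K, 0xF) = 0x8; 0xB ⊕ 0x8 = 0x3.
C1: S = E(K, 0x8) = 0x5; 0x3 ⊕ 0x5 = 0x6.
C2: S = E(K, 0x5) = 0x2; 0x0 ⊕ 0x2 = 0x2.
C3: S = E(K, 0x2) = 0xB; 0xA ⊕ 0xB = 0x1.

C0 = 0x3, C1 = 0x6, C2 = 0x2, C3 = 0x1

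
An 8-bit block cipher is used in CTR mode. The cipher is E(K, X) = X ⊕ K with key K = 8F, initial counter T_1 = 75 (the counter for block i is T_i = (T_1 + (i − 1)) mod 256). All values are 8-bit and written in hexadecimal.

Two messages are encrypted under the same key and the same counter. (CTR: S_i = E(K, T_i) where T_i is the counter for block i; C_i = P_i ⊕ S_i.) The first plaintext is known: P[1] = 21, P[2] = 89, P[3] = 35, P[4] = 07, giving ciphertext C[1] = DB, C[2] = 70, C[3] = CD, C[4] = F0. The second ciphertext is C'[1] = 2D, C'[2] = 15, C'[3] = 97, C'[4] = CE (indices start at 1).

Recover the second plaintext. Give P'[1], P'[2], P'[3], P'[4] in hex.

In CTR with a reused counter, both messages share the same keystream S_i, so C_i ⊕ C'_i = P_i ⊕ P'_i and thus P'_i = P_i ⊕ C_i ⊕ C'_i.
P'[1]: 21 ⊕ DB ⊕ 2D = D7.
P'[2]: 89 ⊕ 70 ⊕ 15 = EC.
P'[3]: 35 ⊕ CD ⊕ 97 = 6F.
P'[4]: 07 ⊕ F0 ⊕ CE = 39.

P'[1] = D7, P'[2] = EC, P'[3] = 6F, P'[4] = 39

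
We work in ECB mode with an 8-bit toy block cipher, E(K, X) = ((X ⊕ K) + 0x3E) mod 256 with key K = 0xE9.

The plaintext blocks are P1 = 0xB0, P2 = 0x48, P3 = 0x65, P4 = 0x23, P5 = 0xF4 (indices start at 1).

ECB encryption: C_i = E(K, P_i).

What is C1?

C1: E(K, 0xB0) = 0x97.

C1 = 0x97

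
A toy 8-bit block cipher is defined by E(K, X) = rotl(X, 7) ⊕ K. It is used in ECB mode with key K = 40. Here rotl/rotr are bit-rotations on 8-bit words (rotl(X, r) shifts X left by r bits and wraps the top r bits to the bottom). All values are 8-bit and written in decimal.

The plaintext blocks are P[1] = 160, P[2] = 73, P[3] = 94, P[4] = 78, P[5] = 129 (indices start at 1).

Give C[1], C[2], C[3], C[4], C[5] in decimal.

C[1] = 120, C[2] = 140, C[3] = 7, C[4] = 15, C[5] = 232

ECB encryption: C_i = E(K, P_i).
C[1]: E(K, 160) = 120.
C[2]: E(K, 73) = 140.
C[3]: E(K, 94) = 7.
C[4]: E(K, 78) = 15.
C[5]: E(K, 129) = 232.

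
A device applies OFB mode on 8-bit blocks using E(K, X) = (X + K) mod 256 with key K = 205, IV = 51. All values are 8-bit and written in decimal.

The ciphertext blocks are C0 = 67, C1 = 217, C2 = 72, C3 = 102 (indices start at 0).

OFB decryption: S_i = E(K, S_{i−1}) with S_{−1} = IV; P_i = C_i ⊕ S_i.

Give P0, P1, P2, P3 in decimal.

P0 = 67, P1 = 20, P2 = 210, P3 = 1

P0: S = E(K, 51) = 0; 67 ⊕ 0 = 67.
P1: S = E(K, 0) = 205; 217 ⊕ 205 = 20.
P2: S = E(K, 205) = 154; 72 ⊕ 154 = 210.
P3: S = E(K, 154) = 103; 102 ⊕ 103 = 1.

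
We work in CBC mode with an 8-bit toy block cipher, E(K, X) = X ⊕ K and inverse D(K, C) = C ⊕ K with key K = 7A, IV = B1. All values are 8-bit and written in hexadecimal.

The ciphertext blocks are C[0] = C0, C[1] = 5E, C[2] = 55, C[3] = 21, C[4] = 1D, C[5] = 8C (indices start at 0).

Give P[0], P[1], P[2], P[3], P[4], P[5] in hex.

CBC decryption: P_i = D(K, C_i) ⊕ C_{i−1}, with C_{−1} = IV.
P[0]: D(K, C0) = BA; BA ⊕ B1 = 0B.
P[1]: D(K, 5E) = 24; 24 ⊕ C0 = E4.
P[2]: D(K, 55) = 2F; 2F ⊕ 5E = 71.
P[3]: D(K, 21) = 5B; 5B ⊕ 55 = 0E.
P[4]: D(K, 1D) = 67; 67 ⊕ 21 = 46.
P[5]: D(K, 8C) = F6; F6 ⊕ 1D = EB.

P[0] = 0B, P[1] = E4, P[2] = 71, P[3] = 0E, P[4] = 46, P[5] = EB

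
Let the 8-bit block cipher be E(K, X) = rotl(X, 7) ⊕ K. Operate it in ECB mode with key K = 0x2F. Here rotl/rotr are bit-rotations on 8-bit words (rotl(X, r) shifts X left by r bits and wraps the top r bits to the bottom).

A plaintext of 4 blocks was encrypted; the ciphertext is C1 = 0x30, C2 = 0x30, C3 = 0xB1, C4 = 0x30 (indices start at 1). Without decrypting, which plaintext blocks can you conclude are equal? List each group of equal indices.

P1 = P2 = P4

ECB encrypts each block independently with the same key, so equal ciphertext blocks imply equal plaintext blocks.
C1 = C2 = C4 = 0x30, so P1 = P2 = P4.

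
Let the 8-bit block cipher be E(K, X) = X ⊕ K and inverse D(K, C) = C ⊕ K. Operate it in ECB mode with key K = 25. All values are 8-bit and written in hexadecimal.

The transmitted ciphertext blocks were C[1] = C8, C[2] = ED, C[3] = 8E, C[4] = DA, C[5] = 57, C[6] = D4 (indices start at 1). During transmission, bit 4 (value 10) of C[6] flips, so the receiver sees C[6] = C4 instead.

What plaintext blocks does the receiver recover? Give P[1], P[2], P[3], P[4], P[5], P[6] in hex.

ECB decryption: P_i = D(K, C_i).
Only C[6] changed, to C4. In ECB, a change in C_i affects only P_i. Decrypting the received ciphertext:
P[1]: D(K, C8) = ED.
P[2]: D(K, ED) = C8.
P[3]: D(K, 8E) = AB.
P[4]: D(K, DA) = FF.
P[5]: D(K, 57) = 72.
P[6]: D(K, C4) = E1.
Blocks that differ from the original plaintext: P[6].

P[1] = ED, P[2] = C8, P[3] = AB, P[4] = FF, P[5] = 72, P[6] = E1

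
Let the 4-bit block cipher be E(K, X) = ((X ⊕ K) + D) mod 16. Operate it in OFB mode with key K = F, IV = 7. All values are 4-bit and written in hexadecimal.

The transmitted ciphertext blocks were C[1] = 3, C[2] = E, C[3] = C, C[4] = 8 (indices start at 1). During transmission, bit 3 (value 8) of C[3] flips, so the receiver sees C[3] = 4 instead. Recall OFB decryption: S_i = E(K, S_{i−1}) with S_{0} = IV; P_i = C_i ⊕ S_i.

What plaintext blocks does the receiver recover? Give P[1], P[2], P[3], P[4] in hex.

Only C[3] changed, to 4. In OFB, a change in C_i flips the same bit in P_i only; the keystream is unaffected. Decrypting the received ciphertext:
P[1]: S = E(K, 7) = 5; 3 ⊕ 5 = 6.
P[2]: S = E(K, 5) = 7; E ⊕ 7 = 9.
P[3]: S = E(K, 7) = 5; 4 ⊕ 5 = 1.
P[4]: S = E(K, 5) = 7; 8 ⊕ 7 = F.
Blocks that differ from the original plaintext: P[3].

P[1] = 6, P[2] = 9, P[3] = 1, P[4] = F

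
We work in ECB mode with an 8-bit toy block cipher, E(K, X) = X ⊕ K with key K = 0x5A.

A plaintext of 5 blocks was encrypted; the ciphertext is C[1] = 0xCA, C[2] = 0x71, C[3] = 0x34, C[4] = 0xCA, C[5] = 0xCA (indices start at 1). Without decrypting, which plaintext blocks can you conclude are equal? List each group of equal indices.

P[1] = P[4] = P[5]

ECB encrypts each block independently with the same key, so equal ciphertext blocks imply equal plaintext blocks.
C[1] = C[4] = C[5] = 0xCA, so P[1] = P[4] = P[5].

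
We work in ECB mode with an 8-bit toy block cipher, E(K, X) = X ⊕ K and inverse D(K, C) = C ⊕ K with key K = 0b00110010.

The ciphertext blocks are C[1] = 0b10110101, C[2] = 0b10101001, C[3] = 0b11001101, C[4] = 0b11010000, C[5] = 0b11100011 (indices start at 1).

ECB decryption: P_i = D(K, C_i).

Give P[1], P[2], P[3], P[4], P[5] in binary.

P[1]: D(K, 0b10110101) = 0b10000111.
P[2]: D(K, 0b10101001) = 0b10011011.
P[3]: D(K, 0b11001101) = 0b11111111.
P[4]: D(K, 0b11010000) = 0b11100010.
P[5]: D(K, 0b11100011) = 0b11010001.

P[1] = 0b10000111, P[2] = 0b10011011, P[3] = 0b11111111, P[4] = 0b11100010, P[5] = 0b11010001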